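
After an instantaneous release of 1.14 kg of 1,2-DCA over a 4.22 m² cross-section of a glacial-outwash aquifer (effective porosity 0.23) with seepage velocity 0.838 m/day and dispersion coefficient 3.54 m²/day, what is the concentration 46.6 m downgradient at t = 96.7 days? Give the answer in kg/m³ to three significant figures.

For an instantaneous plane source, C(x,t) = M/(n_e·A·√(4πDt)) · exp(−(x−vt)²/(4Dt)), with n_e·A the pore (flow) area.
Plume center vt = 0.838 × 96.7 = 81.0346 m, so the well at 46.6 m is 34.4346 m upgradient of the peak.
√(4πDt) = 65.59 m, giving peak height M/(n_e·A·√(4πDt)) = 1.14/(0.23 × 4.22 × 65.59) = 0.01791 kg/m³.
(x−vt)²/(4Dt) = (-34.4346)²/(4 × 3.54 × 96.7) = 0.8660; exp(−0.8660) = 0.4206.
C = 0.01791 × 0.4206 = 0.00753 kg/m³.

0.00753 kg/m³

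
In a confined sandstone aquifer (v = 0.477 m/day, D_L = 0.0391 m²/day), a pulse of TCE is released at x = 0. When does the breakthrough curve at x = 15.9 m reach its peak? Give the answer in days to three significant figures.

33.2 days

For the 1D instantaneous-source solution, setting ∂C/∂t = 0 at fixed x gives v²t² + 2Dt − x² = 0, so t = (√(D² + v²x²) − D)/v².
√(D² + v²x²) = √(0.0391² + 0.477² × 15.9²) = 7.584; v² = 0.227529.
t = (7.584 − 0.0391)/0.227529 = 33.2 days (vs. the pure-advection estimate x/v = 33.3 d).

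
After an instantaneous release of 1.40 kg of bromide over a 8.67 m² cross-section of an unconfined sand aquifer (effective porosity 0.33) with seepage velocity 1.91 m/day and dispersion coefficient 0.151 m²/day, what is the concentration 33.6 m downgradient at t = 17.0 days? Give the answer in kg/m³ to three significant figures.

For an instantaneous plane source, C(x,t) = M/(n_e·A·√(4πDt)) · exp(−(x−vt)²/(4Dt)), with n_e·A the pore (flow) area.
Plume center vt = 1.91 × 17.0 = 32.47 m, so the well at 33.6 m is 1.13 m downgradient of the peak.
√(4πDt) = 5.680 m, giving peak height M/(n_e·A·√(4πDt)) = 1.40/(0.33 × 8.67 × 5.680) = 0.08615 kg/m³.
(x−vt)²/(4Dt) = (1.13)²/(4 × 0.151 × 17.0) = 0.1244; exp(−0.1244) = 0.8830.
C = 0.08615 × 0.8830 = 0.0761 kg/m³.

0.0761 kg/m³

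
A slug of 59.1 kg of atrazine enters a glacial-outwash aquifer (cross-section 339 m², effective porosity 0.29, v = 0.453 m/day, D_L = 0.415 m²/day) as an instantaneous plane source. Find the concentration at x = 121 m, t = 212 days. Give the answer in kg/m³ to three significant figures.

0.00308 kg/m³

For an instantaneous plane source, C(x,t) = M/(n_e·A·√(4πDt)) · exp(−(x−vt)²/(4Dt)), with n_e·A the pore (flow) area.
Plume center vt = 0.453 × 212 = 96.036 m, so the well at 121 m is 24.964 m downgradient of the peak.
√(4πDt) = 33.25 m, giving peak height M/(n_e·A·√(4πDt)) = 59.1/(0.29 × 339 × 33.25) = 0.01808 kg/m³.
(x−vt)²/(4Dt) = (24.964)²/(4 × 0.415 × 212) = 1.771; exp(−1.771) = 0.1702.
C = 0.01808 × 0.1702 = 0.00308 kg/m³.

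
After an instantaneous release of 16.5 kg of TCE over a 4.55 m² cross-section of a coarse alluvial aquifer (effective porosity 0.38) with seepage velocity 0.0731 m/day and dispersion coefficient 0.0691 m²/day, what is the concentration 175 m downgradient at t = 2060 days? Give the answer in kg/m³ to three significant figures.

0.0792 kg/m³

For an instantaneous plane source, C(x,t) = M/(n_e·A·√(4πDt)) · exp(−(x−vt)²/(4Dt)), with n_e·A the pore (flow) area.
Plume center vt = 0.0731 × 2060 = 150.586 m, so the well at 175 m is 24.414 m downgradient of the peak.
√(4πDt) = 42.29 m, giving peak height M/(n_e·A·√(4πDt)) = 16.5/(0.38 × 4.55 × 42.29) = 0.2257 kg/m³.
(x−vt)²/(4Dt) = (24.414)²/(4 × 0.0691 × 2060) = 1.047; exp(−1.047) = 0.3510.
C = 0.2257 × 0.3510 = 0.0792 kg/m³.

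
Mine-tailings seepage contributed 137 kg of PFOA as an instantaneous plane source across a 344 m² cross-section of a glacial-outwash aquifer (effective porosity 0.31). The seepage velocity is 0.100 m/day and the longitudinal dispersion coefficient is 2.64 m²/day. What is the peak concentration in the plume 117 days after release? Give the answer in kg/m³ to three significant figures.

0.0206 kg/m³

The peak of an instantaneous 1D plume sits at x = vt; there the Gaussian factor is 1 and C_max = M/(n_e·A·√(4πDt)), where n_e·A is the pore area the mass is dissolved in.
√(4πDt) = √(4π × 2.64 × 117) = 62.30 m, so C_max = 137/(0.31 × 344 × 62.30) = 0.0206 kg/m³.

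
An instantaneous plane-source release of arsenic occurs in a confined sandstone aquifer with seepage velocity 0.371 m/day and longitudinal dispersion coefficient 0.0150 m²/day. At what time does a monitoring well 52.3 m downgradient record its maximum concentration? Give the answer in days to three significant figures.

For the 1D instantaneous-source solution, setting ∂C/∂t = 0 at fixed x gives v²t² + 2Dt − x² = 0, so t = (√(D² + v²x²) − D)/v².
√(D² + v²x²) = √(0.0150² + 0.371² × 52.3²) = 19.40; v² = 0.137641.
t = (19.40 − 0.0150)/0.137641 = 141 days (vs. the pure-advection estimate x/v = 141 d).

141 days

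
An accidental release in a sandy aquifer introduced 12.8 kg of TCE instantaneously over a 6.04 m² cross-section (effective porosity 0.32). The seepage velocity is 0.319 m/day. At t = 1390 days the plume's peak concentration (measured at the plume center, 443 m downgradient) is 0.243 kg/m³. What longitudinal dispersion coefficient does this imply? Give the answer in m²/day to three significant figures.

At the plume center C_max = M/(n_e·A·√(4πDt)), so D = M²/(4πt·(n_e·A·C_max)²).
n_e·A·C_max = 0.32 × 6.04 × 0.243 = 0.4697 kg/m.
D = 12.8²/(4π × 1390 × 0.4697²) = 0.0425 m²/day.

0.0425 m²/day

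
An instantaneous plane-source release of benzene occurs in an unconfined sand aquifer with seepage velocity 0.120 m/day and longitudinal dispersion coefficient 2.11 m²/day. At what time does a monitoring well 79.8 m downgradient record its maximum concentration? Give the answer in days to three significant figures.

534 days

For the 1D instantaneous-source solution, setting ∂C/∂t = 0 at fixed x gives v²t² + 2Dt − x² = 0, so t = (√(D² + v²x²) − D)/v².
√(D² + v²x²) = √(2.11² + 0.120² × 79.8²) = 9.806; v² = 0.0144.
t = (9.806 − 2.11)/0.0144 = 534 days (vs. the pure-advection estimate x/v = 665 d).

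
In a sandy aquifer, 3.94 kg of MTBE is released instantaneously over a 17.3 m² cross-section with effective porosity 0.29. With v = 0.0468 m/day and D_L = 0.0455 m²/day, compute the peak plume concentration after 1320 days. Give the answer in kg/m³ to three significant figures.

The peak of an instantaneous 1D plume sits at x = vt; there the Gaussian factor is 1 and C_max = M/(n_e·A·√(4πDt)), where n_e·A is the pore area the mass is dissolved in.
√(4πDt) = √(4π × 0.0455 × 1320) = 27.47 m, so C_max = 3.94/(0.29 × 17.3 × 27.47) = 0.0286 kg/m³.

0.0286 kg/m³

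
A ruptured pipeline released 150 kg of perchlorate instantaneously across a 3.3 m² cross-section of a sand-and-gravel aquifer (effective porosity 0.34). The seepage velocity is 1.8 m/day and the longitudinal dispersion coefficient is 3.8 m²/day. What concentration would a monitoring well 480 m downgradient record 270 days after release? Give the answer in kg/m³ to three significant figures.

For an instantaneous plane source, C(x,t) = M/(n_e·A·√(4πDt)) · exp(−(x−vt)²/(4Dt)), with n_e·A the pore (flow) area.
Plume center vt = 1.8 × 270 = 486 m, so the well at 480 m is 6 m upgradient of the peak.
√(4πDt) = 113.5 m, giving peak height M/(n_e·A·√(4πDt)) = 150/(0.34 × 3.3 × 113.5) = 1.178 kg/m³.
(x−vt)²/(4Dt) = (-6)²/(4 × 3.8 × 270) = 0.008772; exp(−0.008772) = 0.9913.
C = 1.178 × 0.9913 = 1.17 kg/m³.

1.17 kg/m³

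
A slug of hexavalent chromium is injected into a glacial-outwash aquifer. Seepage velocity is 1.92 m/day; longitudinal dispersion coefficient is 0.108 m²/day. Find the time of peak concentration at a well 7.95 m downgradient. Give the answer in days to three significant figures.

4.11 days

For the 1D instantaneous-source solution, setting ∂C/∂t = 0 at fixed x gives v²t² + 2Dt − x² = 0, so t = (√(D² + v²x²) − D)/v².
√(D² + v²x²) = √(0.108² + 1.92² × 7.95²) = 15.26; v² = 3.6864.
t = (15.26 − 0.108)/3.6864 = 4.11 days (vs. the pure-advection estimate x/v = 4.14 d).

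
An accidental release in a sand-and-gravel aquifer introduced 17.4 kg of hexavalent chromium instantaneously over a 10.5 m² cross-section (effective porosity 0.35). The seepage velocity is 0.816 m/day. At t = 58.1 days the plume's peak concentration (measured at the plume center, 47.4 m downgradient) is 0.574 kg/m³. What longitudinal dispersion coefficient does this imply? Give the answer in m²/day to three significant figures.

At the plume center C_max = M/(n_e·A·√(4πDt)), so D = M²/(4πt·(n_e·A·C_max)²).
n_e·A·C_max = 0.35 × 10.5 × 0.574 = 2.109 kg/m.
D = 17.4²/(4π × 58.1 × 2.109²) = 0.0932 m²/day.

0.0932 m²/day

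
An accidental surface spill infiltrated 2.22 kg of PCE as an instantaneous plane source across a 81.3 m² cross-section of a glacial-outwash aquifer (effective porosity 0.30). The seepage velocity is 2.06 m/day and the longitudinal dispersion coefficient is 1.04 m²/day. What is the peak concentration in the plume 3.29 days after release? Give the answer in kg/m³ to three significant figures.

0.0139 kg/m³

The peak of an instantaneous 1D plume sits at x = vt; there the Gaussian factor is 1 and C_max = M/(n_e·A·√(4πDt)), where n_e·A is the pore area the mass is dissolved in.
√(4πDt) = √(4π × 1.04 × 3.29) = 6.557 m, so C_max = 2.22/(0.30 × 81.3 × 6.557) = 0.0139 kg/m³.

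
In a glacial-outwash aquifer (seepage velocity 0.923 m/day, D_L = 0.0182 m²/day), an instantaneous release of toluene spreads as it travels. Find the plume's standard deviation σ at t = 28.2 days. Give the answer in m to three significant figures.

Dispersive spreading gives a Gaussian with σ² = 2Dt; advection only shifts the center.
σ = √(2 × 0.0182 × 28.2) = 1.01 m.

1.01 m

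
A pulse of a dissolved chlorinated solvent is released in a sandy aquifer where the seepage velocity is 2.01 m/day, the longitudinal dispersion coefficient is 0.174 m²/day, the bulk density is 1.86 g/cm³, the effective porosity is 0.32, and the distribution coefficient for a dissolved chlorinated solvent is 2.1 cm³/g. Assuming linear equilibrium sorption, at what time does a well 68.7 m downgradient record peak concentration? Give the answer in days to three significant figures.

Retardation factor R = 1 + ρ_b·K_d/n = 1 + 1.86 × 2.1/0.32 = 13.21.
Sorption retards both mechanisms: v_R = v/R = 0.1522 m/day, D_R = D/R = 0.01317 m²/day.
Peak time from v_R²t² + 2D_R t − x² = 0: t = (√(D_R² + v_R²x²) − D_R)/v_R².
√(D_R² + v_R²x²) = √(0.01317² + 0.1522² × 68.7²) = 10.46; v_R² = 0.02316.
t = (10.46 − 0.01317)/0.02316 = 451 days.

451 days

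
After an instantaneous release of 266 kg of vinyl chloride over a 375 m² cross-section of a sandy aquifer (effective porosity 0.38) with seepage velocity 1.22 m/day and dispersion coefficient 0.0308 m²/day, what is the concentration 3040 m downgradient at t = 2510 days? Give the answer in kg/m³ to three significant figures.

For an instantaneous plane source, C(x,t) = M/(n_e·A·√(4πDt)) · exp(−(x−vt)²/(4Dt)), with n_e·A the pore (flow) area.
Plume center vt = 1.22 × 2510 = 3062.2 m, so the well at 3040 m is 22.2 m upgradient of the peak.
√(4πDt) = 31.17 m, giving peak height M/(n_e·A·√(4πDt)) = 266/(0.38 × 375 × 31.17) = 0.05989 kg/m³.
(x−vt)²/(4Dt) = (-22.2)²/(4 × 0.0308 × 2510) = 1.594; exp(−1.594) = 0.2031.
C = 0.05989 × 0.2031 = 0.0122 kg/m³.

0.0122 kg/m³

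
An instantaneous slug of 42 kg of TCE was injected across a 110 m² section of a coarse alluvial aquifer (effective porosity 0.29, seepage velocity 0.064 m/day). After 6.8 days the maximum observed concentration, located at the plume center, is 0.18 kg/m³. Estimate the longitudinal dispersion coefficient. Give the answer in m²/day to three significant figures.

0.626 m²/day

At the plume center C_max = M/(n_e·A·√(4πDt)), so D = M²/(4πt·(n_e·A·C_max)²).
n_e·A·C_max = 0.29 × 110 × 0.18 = 5.742 kg/m.
D = 42²/(4π × 6.8 × 5.742²) = 0.626 m²/day.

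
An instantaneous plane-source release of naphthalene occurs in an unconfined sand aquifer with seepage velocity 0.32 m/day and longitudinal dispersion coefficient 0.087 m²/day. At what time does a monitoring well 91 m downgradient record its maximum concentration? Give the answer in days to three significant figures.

For the 1D instantaneous-source solution, setting ∂C/∂t = 0 at fixed x gives v²t² + 2Dt − x² = 0, so t = (√(D² + v²x²) − D)/v².
√(D² + v²x²) = √(0.087² + 0.32² × 91²) = 29.12; v² = 0.1024.
t = (29.12 − 0.087)/0.1024 = 284 days (vs. the pure-advection estimate x/v = 284 d).

284 days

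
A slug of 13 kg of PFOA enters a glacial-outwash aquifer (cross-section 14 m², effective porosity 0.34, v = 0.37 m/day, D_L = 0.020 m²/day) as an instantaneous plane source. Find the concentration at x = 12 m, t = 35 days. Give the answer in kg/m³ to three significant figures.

0.667 kg/m³

For an instantaneous plane source, C(x,t) = M/(n_e·A·√(4πDt)) · exp(−(x−vt)²/(4Dt)), with n_e·A the pore (flow) area.
Plume center vt = 0.37 × 35 = 12.95 m, so the well at 12 m is 0.95 m upgradient of the peak.
√(4πDt) = 2.966 m, giving peak height M/(n_e·A·√(4πDt)) = 13/(0.34 × 14 × 2.966) = 0.9208 kg/m³.
(x−vt)²/(4Dt) = (-0.95)²/(4 × 0.020 × 35) = 0.3223; exp(−0.3223) = 0.7245.
C = 0.9208 × 0.7245 = 0.667 kg/m³.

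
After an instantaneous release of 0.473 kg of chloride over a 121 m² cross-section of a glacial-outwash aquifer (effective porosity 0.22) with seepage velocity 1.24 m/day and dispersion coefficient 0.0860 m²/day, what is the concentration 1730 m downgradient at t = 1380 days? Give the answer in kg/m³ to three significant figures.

For an instantaneous plane source, C(x,t) = M/(n_e·A·√(4πDt)) · exp(−(x−vt)²/(4Dt)), with n_e·A the pore (flow) area.
Plume center vt = 1.24 × 1380 = 1711.2 m, so the well at 1730 m is 18.8 m downgradient of the peak.
√(4πDt) = 38.62 m, giving peak height M/(n_e·A·√(4πDt)) = 0.473/(0.22 × 121 × 38.62) = 0.0004601 kg/m³.
(x−vt)²/(4Dt) = (18.8)²/(4 × 0.0860 × 1380) = 0.7445; exp(−0.7445) = 0.4750.
C = 0.0004601 × 0.4750 = 0.000219 kg/m³.

0.000219 kg/m³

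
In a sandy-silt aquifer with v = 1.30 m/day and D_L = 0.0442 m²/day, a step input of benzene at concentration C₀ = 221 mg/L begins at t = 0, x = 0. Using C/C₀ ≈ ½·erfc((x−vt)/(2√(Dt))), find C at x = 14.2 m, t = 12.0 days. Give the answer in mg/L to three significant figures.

For a continuous step input, C/C₀ ≈ ½·erfc((x−vt)/(2√(Dt))).
vt = 1.30 × 12.0 = 15.6 m and 2√(Dt) = 2√(0.0442 × 12.0) = 1.457 m.
Argument (x−vt)/(2√(Dt)) = (14.2 − 15.6)/1.457 = -0.9609; ½·erfc(-0.9609) = 0.9129.
C = 221 × 0.9129 = 202 mg/L.

202 mg/L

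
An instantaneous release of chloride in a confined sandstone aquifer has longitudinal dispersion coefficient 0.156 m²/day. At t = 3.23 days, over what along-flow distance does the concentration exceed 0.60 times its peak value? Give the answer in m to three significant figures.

2.03 m

The plume is Gaussian with σ = √(2Dt) = √(2 × 0.156 × 3.23) = 1.004 m.
C/C_peak = exp(−Δx²/(2σ²)) = 0.60 ⇒ Δx = σ·√(−2 ln 0.60) = 1.004 × 1.011 = 1.015 m.
Width = 2Δx = 2.03 m.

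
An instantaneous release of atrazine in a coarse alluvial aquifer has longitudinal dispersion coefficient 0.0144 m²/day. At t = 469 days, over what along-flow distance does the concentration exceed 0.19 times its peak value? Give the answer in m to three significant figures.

13.4 m

The plume is Gaussian with σ = √(2Dt) = √(2 × 0.0144 × 469) = 3.675 m.
C/C_peak = exp(−Δx²/(2σ²)) = 0.19 ⇒ Δx = σ·√(−2 ln 0.19) = 3.675 × 1.822 = 6.696 m.
Width = 2Δx = 13.4 m.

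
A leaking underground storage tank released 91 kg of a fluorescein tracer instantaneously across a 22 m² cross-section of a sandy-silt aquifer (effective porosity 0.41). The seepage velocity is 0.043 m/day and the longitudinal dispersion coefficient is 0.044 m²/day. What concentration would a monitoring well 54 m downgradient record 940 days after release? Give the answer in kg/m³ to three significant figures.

For an instantaneous plane source, C(x,t) = M/(n_e·A·√(4πDt)) · exp(−(x−vt)²/(4Dt)), with n_e·A the pore (flow) area.
Plume center vt = 0.043 × 940 = 40.42 m, so the well at 54 m is 13.58 m downgradient of the peak.
√(4πDt) = 22.80 m, giving peak height M/(n_e·A·√(4πDt)) = 91/(0.41 × 22 × 22.80) = 0.4425 kg/m³.
(x−vt)²/(4Dt) = (13.58)²/(4 × 0.044 × 940) = 1.115; exp(−1.115) = 0.3279.
C = 0.4425 × 0.3279 = 0.145 kg/m³.

0.145 kg/m³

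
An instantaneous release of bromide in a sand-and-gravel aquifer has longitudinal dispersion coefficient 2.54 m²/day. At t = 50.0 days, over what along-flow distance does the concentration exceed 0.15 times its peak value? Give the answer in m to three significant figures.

The plume is Gaussian with σ = √(2Dt) = √(2 × 2.54 × 50.0) = 15.94 m.
C/C_peak = exp(−Δx²/(2σ²)) = 0.15 ⇒ Δx = σ·√(−2 ln 0.15) = 15.94 × 1.948 = 31.05 m.
Width = 2Δx = 62.1 m.

62.1 m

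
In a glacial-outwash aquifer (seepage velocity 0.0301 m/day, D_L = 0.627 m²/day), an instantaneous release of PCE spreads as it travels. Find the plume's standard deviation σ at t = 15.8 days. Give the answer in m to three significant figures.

Dispersive spreading gives a Gaussian with σ² = 2Dt; advection only shifts the center.
σ = √(2 × 0.627 × 15.8) = 4.45 m.

4.45 m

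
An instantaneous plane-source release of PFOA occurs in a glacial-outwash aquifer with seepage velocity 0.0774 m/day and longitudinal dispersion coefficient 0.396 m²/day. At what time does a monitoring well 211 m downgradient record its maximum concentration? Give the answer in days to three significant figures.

2660 days

For the 1D instantaneous-source solution, setting ∂C/∂t = 0 at fixed x gives v²t² + 2Dt − x² = 0, so t = (√(D² + v²x²) − D)/v².
√(D² + v²x²) = √(0.396² + 0.0774² × 211²) = 16.34; v² = 0.00599076.
t = (16.34 − 0.396)/0.00599076 = 2660 days (vs. the pure-advection estimate x/v = 2730 d).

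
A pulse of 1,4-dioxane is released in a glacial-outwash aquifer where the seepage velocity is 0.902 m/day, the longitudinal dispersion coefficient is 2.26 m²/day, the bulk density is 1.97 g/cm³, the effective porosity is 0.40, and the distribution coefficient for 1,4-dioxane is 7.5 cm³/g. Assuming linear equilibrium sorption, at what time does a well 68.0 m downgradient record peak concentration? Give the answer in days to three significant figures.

2760 days

Retardation factor R = 1 + ρ_b·K_d/n = 1 + 1.97 × 7.5/0.40 = 37.94.
Sorption retards both mechanisms: v_R = v/R = 0.02377 m/day, D_R = D/R = 0.05957 m²/day.
Peak time from v_R²t² + 2D_R t − x² = 0: t = (√(D_R² + v_R²x²) − D_R)/v_R².
√(D_R² + v_R²x²) = √(0.05957² + 0.02377² × 68.0²) = 1.617; v_R² = 0.0005650.
t = (1.617 − 0.05957)/0.0005650 = 2760 days.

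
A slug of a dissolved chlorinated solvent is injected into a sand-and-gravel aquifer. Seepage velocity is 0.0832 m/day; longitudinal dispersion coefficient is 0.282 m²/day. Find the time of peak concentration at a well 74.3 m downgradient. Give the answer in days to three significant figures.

For the 1D instantaneous-source solution, setting ∂C/∂t = 0 at fixed x gives v²t² + 2Dt − x² = 0, so t = (√(D² + v²x²) − D)/v².
√(D² + v²x²) = √(0.282² + 0.0832² × 74.3²) = 6.188; v² = 0.00692224.
t = (6.188 − 0.282)/0.00692224 = 853 days (vs. the pure-advection estimate x/v = 893 d).

853 days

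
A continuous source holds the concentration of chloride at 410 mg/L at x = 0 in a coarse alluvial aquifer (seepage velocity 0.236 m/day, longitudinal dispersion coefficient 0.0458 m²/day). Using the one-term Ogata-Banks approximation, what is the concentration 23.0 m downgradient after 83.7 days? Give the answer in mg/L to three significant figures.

For a continuous step input, C/C₀ ≈ ½·erfc((x−vt)/(2√(Dt))).
vt = 0.236 × 83.7 = 19.7532 m and 2√(Dt) = 2√(0.0458 × 83.7) = 3.916 m.
Argument (x−vt)/(2√(Dt)) = (23.0 − 19.7532)/3.916 = 0.8291; ½·erfc(0.8291) = 0.1205.
C = 410 × 0.1205 = 49.4 mg/L.

49.4 mg/L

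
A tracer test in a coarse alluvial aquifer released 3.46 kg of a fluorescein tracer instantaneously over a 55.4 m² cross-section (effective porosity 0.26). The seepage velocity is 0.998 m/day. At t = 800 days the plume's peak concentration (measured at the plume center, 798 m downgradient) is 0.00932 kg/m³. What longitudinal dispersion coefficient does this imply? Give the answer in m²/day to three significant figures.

0.0661 m²/day

At the plume center C_max = M/(n_e·A·√(4πDt)), so D = M²/(4πt·(n_e·A·C_max)²).
n_e·A·C_max = 0.26 × 55.4 × 0.00932 = 0.1342 kg/m.
D = 3.46²/(4π × 800 × 0.1342²) = 0.0661 m²/day.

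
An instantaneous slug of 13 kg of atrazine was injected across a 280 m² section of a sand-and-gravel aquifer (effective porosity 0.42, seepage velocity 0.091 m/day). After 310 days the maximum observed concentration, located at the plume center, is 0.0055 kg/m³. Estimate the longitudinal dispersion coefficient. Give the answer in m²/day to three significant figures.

At the plume center C_max = M/(n_e·A·√(4πDt)), so D = M²/(4πt·(n_e·A·C_max)²).
n_e·A·C_max = 0.42 × 280 × 0.0055 = 0.6468 kg/m.
D = 13²/(4π × 310 × 0.6468²) = 0.104 m²/day.

0.104 m²/day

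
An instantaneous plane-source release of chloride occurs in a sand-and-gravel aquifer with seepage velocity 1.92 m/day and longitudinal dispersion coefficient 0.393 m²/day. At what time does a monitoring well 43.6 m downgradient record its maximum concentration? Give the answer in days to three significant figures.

For the 1D instantaneous-source solution, setting ∂C/∂t = 0 at fixed x gives v²t² + 2Dt − x² = 0, so t = (√(D² + v²x²) − D)/v².
√(D² + v²x²) = √(0.393² + 1.92² × 43.6²) = 83.71; v² = 3.6864.
t = (83.71 − 0.393)/3.6864 = 22.6 days (vs. the pure-advection estimate x/v = 22.7 d).

22.6 days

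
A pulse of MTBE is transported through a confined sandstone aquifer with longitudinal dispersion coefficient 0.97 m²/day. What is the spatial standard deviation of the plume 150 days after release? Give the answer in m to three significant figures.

Dispersive spreading gives a Gaussian with σ² = 2Dt; advection only shifts the center.
σ = √(2 × 0.97 × 150) = 17.1 m.

17.1 m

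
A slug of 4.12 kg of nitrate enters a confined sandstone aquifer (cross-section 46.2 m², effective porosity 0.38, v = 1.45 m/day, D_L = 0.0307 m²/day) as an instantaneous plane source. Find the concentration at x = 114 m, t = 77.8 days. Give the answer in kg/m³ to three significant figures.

For an instantaneous plane source, C(x,t) = M/(n_e·A·√(4πDt)) · exp(−(x−vt)²/(4Dt)), with n_e·A the pore (flow) area.
Plume center vt = 1.45 × 77.8 = 112.81 m, so the well at 114 m is 1.19 m downgradient of the peak.
√(4πDt) = 5.479 m, giving peak height M/(n_e·A·√(4πDt)) = 4.12/(0.38 × 46.2 × 5.479) = 0.04283 kg/m³.
(x−vt)²/(4Dt) = (1.19)²/(4 × 0.0307 × 77.8) = 0.1482; exp(−0.1482) = 0.8623.
C = 0.04283 × 0.8623 = 0.0369 kg/m³.

0.0369 kg/m³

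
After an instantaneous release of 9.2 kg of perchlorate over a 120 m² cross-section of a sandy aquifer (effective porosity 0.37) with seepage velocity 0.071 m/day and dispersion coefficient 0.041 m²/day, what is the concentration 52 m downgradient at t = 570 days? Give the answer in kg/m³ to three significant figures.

For an instantaneous plane source, C(x,t) = M/(n_e·A·√(4πDt)) · exp(−(x−vt)²/(4Dt)), with n_e·A the pore (flow) area.
Plume center vt = 0.071 × 570 = 40.47 m, so the well at 52 m is 11.53 m downgradient of the peak.
√(4πDt) = 17.14 m, giving peak height M/(n_e·A·√(4πDt)) = 9.2/(0.37 × 120 × 17.14) = 0.01209 kg/m³.
(x−vt)²/(4Dt) = (11.53)²/(4 × 0.041 × 570) = 1.422; exp(−1.422) = 0.2412.
C = 0.01209 × 0.2412 = 0.00292 kg/m³.

0.00292 kg/m³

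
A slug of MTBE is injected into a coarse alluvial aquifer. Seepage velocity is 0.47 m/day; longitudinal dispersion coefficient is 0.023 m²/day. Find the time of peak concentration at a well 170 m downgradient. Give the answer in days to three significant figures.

362 days

For the 1D instantaneous-source solution, setting ∂C/∂t = 0 at fixed x gives v²t² + 2Dt − x² = 0, so t = (√(D² + v²x²) − D)/v².
√(D² + v²x²) = √(0.023² + 0.47² × 170²) = 79.90; v² = 0.2209.
t = (79.90 − 0.023)/0.2209 = 362 days (vs. the pure-advection estimate x/v = 362 d).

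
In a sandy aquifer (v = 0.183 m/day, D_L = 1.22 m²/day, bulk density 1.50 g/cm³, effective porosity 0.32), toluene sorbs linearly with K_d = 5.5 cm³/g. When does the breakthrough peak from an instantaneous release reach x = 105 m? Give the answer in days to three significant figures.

Retardation factor R = 1 + ρ_b·K_d/n = 1 + 1.50 × 5.5/0.32 = 26.78.
Sorption retards both mechanisms: v_R = v/R = 0.006833 m/day, D_R = D/R = 0.04556 m²/day.
Peak time from v_R²t² + 2D_R t − x² = 0: t = (√(D_R² + v_R²x²) − D_R)/v_R².
√(D_R² + v_R²x²) = √(0.04556² + 0.006833² × 105²) = 0.7189; v_R² = 4.669e-05.
t = (0.7189 − 0.04556)/4.669e-05 = 14400 days.

14400 days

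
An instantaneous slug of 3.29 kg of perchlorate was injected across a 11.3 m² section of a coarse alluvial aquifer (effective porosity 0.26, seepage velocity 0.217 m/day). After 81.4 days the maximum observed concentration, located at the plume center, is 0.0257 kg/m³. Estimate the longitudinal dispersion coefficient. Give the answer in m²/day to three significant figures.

1.86 m²/day

At the plume center C_max = M/(n_e·A·√(4πDt)), so D = M²/(4πt·(n_e·A·C_max)²).
n_e·A·C_max = 0.26 × 11.3 × 0.0257 = 0.07551 kg/m.
D = 3.29²/(4π × 81.4 × 0.07551²) = 1.86 m²/day.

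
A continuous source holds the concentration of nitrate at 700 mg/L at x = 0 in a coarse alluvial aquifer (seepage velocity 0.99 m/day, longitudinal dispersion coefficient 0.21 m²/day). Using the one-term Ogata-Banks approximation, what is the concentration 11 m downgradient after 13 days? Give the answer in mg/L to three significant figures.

For a continuous step input, C/C₀ ≈ ½·erfc((x−vt)/(2√(Dt))).
vt = 0.99 × 13 = 12.87 m and 2√(Dt) = 2√(0.21 × 13) = 3.305 m.
Argument (x−vt)/(2√(Dt)) = (11 − 12.87)/3.305 = -0.5658; ½·erfc(-0.5658) = 0.7882.
C = 700 × 0.7882 = 552 mg/L.

552 mg/L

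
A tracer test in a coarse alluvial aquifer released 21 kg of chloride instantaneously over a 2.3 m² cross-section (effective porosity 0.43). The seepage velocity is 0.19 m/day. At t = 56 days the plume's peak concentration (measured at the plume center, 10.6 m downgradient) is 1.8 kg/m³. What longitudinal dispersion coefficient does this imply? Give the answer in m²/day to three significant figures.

0.198 m²/day

At the plume center C_max = M/(n_e·A·√(4πDt)), so D = M²/(4πt·(n_e·A·C_max)²).
n_e·A·C_max = 0.43 × 2.3 × 1.8 = 1.780 kg/m.
D = 21²/(4π × 56 × 1.780²) = 0.198 m²/day.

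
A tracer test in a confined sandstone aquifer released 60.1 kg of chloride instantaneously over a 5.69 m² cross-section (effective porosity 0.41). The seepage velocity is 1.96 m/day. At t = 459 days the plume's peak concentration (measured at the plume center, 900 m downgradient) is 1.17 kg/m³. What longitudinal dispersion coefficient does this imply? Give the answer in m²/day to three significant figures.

At the plume center C_max = M/(n_e·A·√(4πDt)), so D = M²/(4πt·(n_e·A·C_max)²).
n_e·A·C_max = 0.41 × 5.69 × 1.17 = 2.729 kg/m.
D = 60.1²/(4π × 459 × 2.729²) = 0.0841 m²/day.

0.0841 m²/day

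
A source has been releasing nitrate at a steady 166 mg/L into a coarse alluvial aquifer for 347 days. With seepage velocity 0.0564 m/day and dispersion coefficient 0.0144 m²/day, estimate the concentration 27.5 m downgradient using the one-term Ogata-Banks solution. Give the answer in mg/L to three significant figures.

For a continuous step input, C/C₀ ≈ ½·erfc((x−vt)/(2√(Dt))).
vt = 0.0564 × 347 = 19.5708 m and 2√(Dt) = 2√(0.0144 × 347) = 4.471 m.
Argument (x−vt)/(2√(Dt)) = (27.5 − 19.5708)/4.471 = 1.773; ½·erfc(1.773) = 0.006081.
C = 166 × 0.006081 = 1.01 mg/L.

1.01 mg/L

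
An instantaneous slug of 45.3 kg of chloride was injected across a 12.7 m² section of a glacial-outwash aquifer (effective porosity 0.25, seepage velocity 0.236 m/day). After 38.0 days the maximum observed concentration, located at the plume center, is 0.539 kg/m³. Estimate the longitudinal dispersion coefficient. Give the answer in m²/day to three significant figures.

1.47 m²/day

At the plume center C_max = M/(n_e·A·√(4πDt)), so D = M²/(4πt·(n_e·A·C_max)²).
n_e·A·C_max = 0.25 × 12.7 × 0.539 = 1.711 kg/m.
D = 45.3²/(4π × 38.0 × 1.711²) = 1.47 m²/day.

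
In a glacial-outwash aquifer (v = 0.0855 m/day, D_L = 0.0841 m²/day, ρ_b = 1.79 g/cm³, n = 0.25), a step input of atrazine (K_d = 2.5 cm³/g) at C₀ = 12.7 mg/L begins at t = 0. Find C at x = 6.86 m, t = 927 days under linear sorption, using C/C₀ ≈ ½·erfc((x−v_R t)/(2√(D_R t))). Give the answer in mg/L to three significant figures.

Retardation factor R = 1 + ρ_b·K_d/n = 1 + 1.79 × 2.5/0.25 = 18.90.
Sorption retards both mechanisms: v_R = v/R = 0.004524 m/day, D_R = D/R = 0.004450 m²/day.
v_R·t = 0.004524 × 927 = 4.193748 m; 2√(D_R t) = 4.062 m; argument = (6.86 − 4.193748)/4.062 = 0.6564.
C = C₀ × ½·erfc(0.6564) = 12.7 × 0.1766 = 2.24 mg/L.

2.24 mg/L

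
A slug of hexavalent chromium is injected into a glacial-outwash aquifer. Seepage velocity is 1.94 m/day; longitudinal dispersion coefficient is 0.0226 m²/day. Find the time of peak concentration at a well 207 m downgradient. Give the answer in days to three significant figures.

107 days

For the 1D instantaneous-source solution, setting ∂C/∂t = 0 at fixed x gives v²t² + 2Dt − x² = 0, so t = (√(D² + v²x²) − D)/v².
√(D² + v²x²) = √(0.0226² + 1.94² × 207²) = 401.6; v² = 3.7636.
t = (401.6 − 0.0226)/3.7636 = 107 days (vs. the pure-advection estimate x/v = 107 d).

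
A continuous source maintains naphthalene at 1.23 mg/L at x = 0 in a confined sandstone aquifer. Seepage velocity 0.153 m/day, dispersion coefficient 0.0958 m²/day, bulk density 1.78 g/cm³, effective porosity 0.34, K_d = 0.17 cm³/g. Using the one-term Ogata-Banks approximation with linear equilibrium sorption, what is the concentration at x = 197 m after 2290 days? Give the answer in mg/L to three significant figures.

Retardation factor R = 1 + ρ_b·K_d/n = 1 + 1.78 × 0.17/0.34 = 1.890.
Sorption retards both mechanisms: v_R = v/R = 0.08095 m/day, D_R = D/R = 0.05069 m²/day.
v_R·t = 0.08095 × 2290 = 185.3755 m; 2√(D_R t) = 21.55 m; argument = (197 − 185.3755)/21.55 = 0.5394.
C = C₀ × ½·erfc(0.5394) = 1.23 × 0.2228 = 0.274 mg/L.

0.274 mg/L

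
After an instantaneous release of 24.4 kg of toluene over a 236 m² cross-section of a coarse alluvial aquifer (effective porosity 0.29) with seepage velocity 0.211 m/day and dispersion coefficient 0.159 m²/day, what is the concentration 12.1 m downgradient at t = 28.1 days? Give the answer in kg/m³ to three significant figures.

0.00565 kg/m³

For an instantaneous plane source, C(x,t) = M/(n_e·A·√(4πDt)) · exp(−(x−vt)²/(4Dt)), with n_e·A the pore (flow) area.
Plume center vt = 0.211 × 28.1 = 5.9291 m, so the well at 12.1 m is 6.1709 m downgradient of the peak.
√(4πDt) = 7.493 m, giving peak height M/(n_e·A·√(4πDt)) = 24.4/(0.29 × 236 × 7.493) = 0.04758 kg/m³.
(x−vt)²/(4Dt) = (6.1709)²/(4 × 0.159 × 28.1) = 2.131; exp(−2.131) = 0.1187.
C = 0.04758 × 0.1187 = 0.00565 kg/m³.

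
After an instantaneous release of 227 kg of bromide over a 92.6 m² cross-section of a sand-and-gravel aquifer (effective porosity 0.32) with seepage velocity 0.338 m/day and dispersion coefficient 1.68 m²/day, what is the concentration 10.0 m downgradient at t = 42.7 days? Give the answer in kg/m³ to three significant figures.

0.238 kg/m³

For an instantaneous plane source, C(x,t) = M/(n_e·A·√(4πDt)) · exp(−(x−vt)²/(4Dt)), with n_e·A the pore (flow) area.
Plume center vt = 0.338 × 42.7 = 14.4326 m, so the well at 10.0 m is 4.4326 m upgradient of the peak.
√(4πDt) = 30.02 m, giving peak height M/(n_e·A·√(4πDt)) = 227/(0.32 × 92.6 × 30.02) = 0.2552 kg/m³.
(x−vt)²/(4Dt) = (-4.4326)²/(4 × 1.68 × 42.7) = 0.06847; exp(−0.06847) = 0.9338.
C = 0.2552 × 0.9338 = 0.238 kg/m³.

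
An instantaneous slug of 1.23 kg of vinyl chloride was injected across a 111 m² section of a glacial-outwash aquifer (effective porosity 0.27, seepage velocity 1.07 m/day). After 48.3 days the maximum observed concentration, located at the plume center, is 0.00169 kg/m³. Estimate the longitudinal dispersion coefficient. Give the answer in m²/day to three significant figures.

0.972 m²/day

At the plume center C_max = M/(n_e·A·√(4πDt)), so D = M²/(4πt·(n_e·A·C_max)²).
n_e·A·C_max = 0.27 × 111 × 0.00169 = 0.05065 kg/m.
D = 1.23²/(4π × 48.3 × 0.05065²) = 0.972 m²/day.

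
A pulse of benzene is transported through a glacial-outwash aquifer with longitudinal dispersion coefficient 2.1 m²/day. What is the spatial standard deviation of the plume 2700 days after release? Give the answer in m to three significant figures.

106 m

Dispersive spreading gives a Gaussian with σ² = 2Dt; advection only shifts the center.
σ = √(2 × 2.1 × 2700) = 106 m.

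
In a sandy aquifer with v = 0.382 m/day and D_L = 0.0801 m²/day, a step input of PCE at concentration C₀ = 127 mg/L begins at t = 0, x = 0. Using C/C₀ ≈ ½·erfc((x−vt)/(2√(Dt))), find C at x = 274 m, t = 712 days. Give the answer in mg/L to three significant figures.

For a continuous step input, C/C₀ ≈ ½·erfc((x−vt)/(2√(Dt))).
vt = 0.382 × 712 = 271.984 m and 2√(Dt) = 2√(0.0801 × 712) = 15.10 m.
Argument (x−vt)/(2√(Dt)) = (274 − 271.984)/15.10 = 0.1335; ½·erfc(0.1335) = 0.4251.
C = 127 × 0.4251 = 54.0 mg/L.

54.0 mg/L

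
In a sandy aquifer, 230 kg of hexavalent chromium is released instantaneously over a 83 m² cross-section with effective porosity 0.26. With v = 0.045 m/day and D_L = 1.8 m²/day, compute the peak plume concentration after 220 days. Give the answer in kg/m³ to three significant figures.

The peak of an instantaneous 1D plume sits at x = vt; there the Gaussian factor is 1 and C_max = M/(n_e·A·√(4πDt)), where n_e·A is the pore area the mass is dissolved in.
√(4πDt) = √(4π × 1.8 × 220) = 70.54 m, so C_max = 230/(0.26 × 83 × 70.54) = 0.151 kg/m³.

0.151 kg/m³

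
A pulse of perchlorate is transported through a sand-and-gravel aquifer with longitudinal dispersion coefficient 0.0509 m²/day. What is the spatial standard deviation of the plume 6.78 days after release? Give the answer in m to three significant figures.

Dispersive spreading gives a Gaussian with σ² = 2Dt; advection only shifts the center.
σ = √(2 × 0.0509 × 6.78) = 0.831 m.

0.831 m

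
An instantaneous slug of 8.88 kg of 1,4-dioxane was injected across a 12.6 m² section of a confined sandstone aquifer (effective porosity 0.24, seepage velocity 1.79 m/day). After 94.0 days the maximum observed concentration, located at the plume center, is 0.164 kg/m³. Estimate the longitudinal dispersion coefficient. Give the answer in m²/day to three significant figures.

0.271 m²/day

At the plume center C_max = M/(n_e·A·√(4πDt)), so D = M²/(4πt·(n_e·A·C_max)²).
n_e·A·C_max = 0.24 × 12.6 × 0.164 = 0.4959 kg/m.
D = 8.88²/(4π × 94.0 × 0.4959²) = 0.271 m²/day.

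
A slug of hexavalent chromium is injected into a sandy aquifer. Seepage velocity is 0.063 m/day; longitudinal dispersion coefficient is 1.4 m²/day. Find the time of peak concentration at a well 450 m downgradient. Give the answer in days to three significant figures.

For the 1D instantaneous-source solution, setting ∂C/∂t = 0 at fixed x gives v²t² + 2Dt − x² = 0, so t = (√(D² + v²x²) − D)/v².
√(D² + v²x²) = √(1.4² + 0.063² × 450²) = 28.38; v² = 0.003969.
t = (28.38 − 1.4)/0.003969 = 6800 days (vs. the pure-advection estimate x/v = 7140 d).

6800 days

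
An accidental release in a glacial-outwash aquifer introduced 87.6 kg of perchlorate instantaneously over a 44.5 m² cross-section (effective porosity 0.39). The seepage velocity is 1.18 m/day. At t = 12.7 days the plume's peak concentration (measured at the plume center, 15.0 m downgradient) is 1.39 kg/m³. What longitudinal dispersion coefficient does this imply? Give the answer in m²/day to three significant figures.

At the plume center C_max = M/(n_e·A·√(4πDt)), so D = M²/(4πt·(n_e·A·C_max)²).
n_e·A·C_max = 0.39 × 44.5 × 1.39 = 24.12 kg/m.
D = 87.6²/(4π × 12.7 × 24.12²) = 0.0826 m²/day.

0.0826 m²/day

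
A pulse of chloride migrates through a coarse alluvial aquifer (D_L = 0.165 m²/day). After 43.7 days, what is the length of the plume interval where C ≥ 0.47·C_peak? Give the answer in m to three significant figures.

The plume is Gaussian with σ = √(2Dt) = √(2 × 0.165 × 43.7) = 3.797 m.
C/C_peak = exp(−Δx²/(2σ²)) = 0.47 ⇒ Δx = σ·√(−2 ln 0.47) = 3.797 × 1.229 = 4.667 m.
Width = 2Δx = 9.33 m.

9.33 m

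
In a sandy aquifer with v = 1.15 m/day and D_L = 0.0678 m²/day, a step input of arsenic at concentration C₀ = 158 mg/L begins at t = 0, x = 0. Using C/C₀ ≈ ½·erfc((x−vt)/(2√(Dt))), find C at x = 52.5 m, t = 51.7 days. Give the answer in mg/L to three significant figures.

157 mg/L

For a continuous step input, C/C₀ ≈ ½·erfc((x−vt)/(2√(Dt))).
vt = 1.15 × 51.7 = 59.455 m and 2√(Dt) = 2√(0.0678 × 51.7) = 3.744 m.
Argument (x−vt)/(2√(Dt)) = (52.5 − 59.455)/3.744 = -1.858; ½·erfc(-1.858) = 0.9957.
C = 158 × 0.9957 = 157 mg/L.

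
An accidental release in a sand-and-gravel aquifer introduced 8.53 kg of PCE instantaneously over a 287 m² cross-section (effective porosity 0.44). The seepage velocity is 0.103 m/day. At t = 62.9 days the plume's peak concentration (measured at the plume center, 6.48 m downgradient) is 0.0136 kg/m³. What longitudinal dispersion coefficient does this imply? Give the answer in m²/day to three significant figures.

0.0312 m²/day

At the plume center C_max = M/(n_e·A·√(4πDt)), so D = M²/(4πt·(n_e·A·C_max)²).
n_e·A·C_max = 0.44 × 287 × 0.0136 = 1.717 kg/m.
D = 8.53²/(4π × 62.9 × 1.717²) = 0.0312 m²/day.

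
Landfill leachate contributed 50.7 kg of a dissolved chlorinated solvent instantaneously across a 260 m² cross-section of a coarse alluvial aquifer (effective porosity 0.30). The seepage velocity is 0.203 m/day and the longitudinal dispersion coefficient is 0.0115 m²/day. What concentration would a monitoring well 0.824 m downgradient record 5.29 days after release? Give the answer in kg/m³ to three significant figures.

0.575 kg/m³

For an instantaneous plane source, C(x,t) = M/(n_e·A·√(4πDt)) · exp(−(x−vt)²/(4Dt)), with n_e·A the pore (flow) area.
Plume center vt = 0.203 × 5.29 = 1.07387 m, so the well at 0.824 m is 0.24987 m upgradient of the peak.
√(4πDt) = 0.8743 m, giving peak height M/(n_e·A·√(4πDt)) = 50.7/(0.30 × 260 × 0.8743) = 0.7435 kg/m³.
(x−vt)²/(4Dt) = (-0.24987)²/(4 × 0.0115 × 5.29) = 0.2566; exp(−0.2566) = 0.7737.
C = 0.7435 × 0.7737 = 0.575 kg/m³.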